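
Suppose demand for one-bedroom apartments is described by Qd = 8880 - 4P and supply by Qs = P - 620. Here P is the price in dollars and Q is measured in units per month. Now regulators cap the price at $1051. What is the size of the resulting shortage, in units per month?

Setting quantity demanded equal to quantity supplied, 8880 - 4P = P - 620, gives P* = 1900 and Q* = 1280.
Since 1051 < 1900, the ceiling is binding.
At P = 1051: Qd = 8880 - 4·1051 = 4676 and Qs = 1051 - 620 = 431.
Shortage = Qd - Qs = 4676 - 431 = 4245.

4245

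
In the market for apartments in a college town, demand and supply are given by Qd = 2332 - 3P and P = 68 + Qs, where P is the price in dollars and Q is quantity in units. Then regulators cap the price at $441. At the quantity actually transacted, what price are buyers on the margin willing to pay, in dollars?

Rearranging supply gives Qs = P - 68. Setting quantity demanded equal to quantity supplied, 2332 - 3P = P - 68, gives P* = 600 and Q* = 532.
Since 441 < 600, the ceiling is binding.
At P = 441: Qd = 2332 - 3·441 = 1009 and Qs = 441 - 68 = 373.
Only 373 units reach the market. On the demand curve, the marginal buyer's willingness to pay at Q = 373 is (2332 - 373)/3 = 653.

653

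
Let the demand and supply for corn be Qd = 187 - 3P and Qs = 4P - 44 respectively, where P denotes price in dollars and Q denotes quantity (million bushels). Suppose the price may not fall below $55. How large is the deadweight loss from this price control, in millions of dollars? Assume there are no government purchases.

Setting quantity demanded equal to quantity supplied, 187 - 3P = 4P - 44, gives P* = 33 and Q* = 88.
The floor of 55 is above the equilibrium price 33, so it binds.
At P = 55: Qd = 187 - 3·55 = 22 and Qs = 4·55 - 44 = 176.
Quantity traded falls to 22. At Q = 22 the demand price is (187 - 22)/3 = 55 and the supply price is (44 + 22)/4 = 16.5.
Deadweight loss = ½ · (55 - 16.5) · (88 - 22) = ½ · 38.5 · 66 = 1270.5.

1270.5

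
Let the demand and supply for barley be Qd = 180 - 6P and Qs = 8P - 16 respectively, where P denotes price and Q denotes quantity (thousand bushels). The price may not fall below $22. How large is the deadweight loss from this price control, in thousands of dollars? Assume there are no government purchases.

In a free market, 180 - 6P = 8P - 16 gives the equilibrium P* = 14, Q* = 96.
Since 22 > 14, the floor is binding.
At P = 22: Qd = 180 - 6·22 = 48 and Qs = 8·22 - 16 = 160.
Quantity traded falls to 48. At Q = 48 the demand price is (180 - 48)/6 = 22 and the supply price is (16 + 48)/8 = 8.
Deadweight loss = ½ · (22 - 8) · (96 - 48) = ½ · 14 · 48 = 336.

336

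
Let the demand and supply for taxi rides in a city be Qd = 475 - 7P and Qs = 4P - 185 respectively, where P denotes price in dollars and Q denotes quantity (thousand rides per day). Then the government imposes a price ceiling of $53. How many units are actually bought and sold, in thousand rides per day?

Without the control the market clears where 475 - 7P = 4P - 185, i.e. P* = 60 and Q* = 55.
The ceiling of 53 is below the equilibrium price 60, so it binds.
At P = 53: Qd = 475 - 7·53 = 104 and Qs = 4·53 - 185 = 27.
The quantity actually transacted is the short side, supply: 27.

27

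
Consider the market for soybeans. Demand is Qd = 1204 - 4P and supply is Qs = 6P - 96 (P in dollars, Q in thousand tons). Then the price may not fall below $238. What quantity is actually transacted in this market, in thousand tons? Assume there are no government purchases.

252

Without the control the market clears where 1204 - 4P = 6P - 96, i.e. P* = 130 and Q* = 684.
The floor of 238 is above the equilibrium price 130, so it binds.
At P = 238: Qd = 1204 - 4·238 = 252 and Qs = 6·238 - 96 = 1332.
The quantity actually transacted is the short side, demand: 252.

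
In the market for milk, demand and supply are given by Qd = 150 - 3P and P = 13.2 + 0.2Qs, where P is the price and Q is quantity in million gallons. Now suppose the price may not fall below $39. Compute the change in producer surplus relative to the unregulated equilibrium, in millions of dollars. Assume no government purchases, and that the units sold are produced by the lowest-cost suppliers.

266.4

Rearranging supply gives Qs = 5P - 66. Without the control the market clears where 150 - 3P = 5P - 66, i.e. P* = 27 and Q* = 69.
Because the floor (39) lies above the market-clearing price, it is binding.
At P = 39: Qd = 150 - 3·39 = 33 and Qs = 5·39 - 66 = 129.
Producer surplus without the control is ½ · (27 - 13.2) · 69 = 476.1.
With the floor, 33 units are sold at 39. The supply price at Q = 33 is 19.8, so PS = ½ · [(39 - 13.2) + (39 - 19.8)] · 33 = 742.5.
Change in producer surplus = 742.5 - 476.1 = 266.4.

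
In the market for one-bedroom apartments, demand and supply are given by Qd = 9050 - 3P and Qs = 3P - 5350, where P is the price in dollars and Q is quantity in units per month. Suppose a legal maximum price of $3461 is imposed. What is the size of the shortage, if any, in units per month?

Without the control the market clears where 9050 - 3P = 3P - 5350, i.e. P* = 2400 and Q* = 1850.
The ceiling of 3461 is above the equilibrium price 2400, so it is not binding; the market clears at P* = 2400, Q* = 1850.
Since the control does not bind, there is no shortage.

0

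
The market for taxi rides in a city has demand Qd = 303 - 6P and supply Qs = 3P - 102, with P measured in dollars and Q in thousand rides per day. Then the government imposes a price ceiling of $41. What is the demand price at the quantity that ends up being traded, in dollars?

In a free market, 303 - 6P = 3P - 102 gives the equilibrium P* = 45, Q* = 33.
Because the ceiling (41) lies below the market-clearing price, it is binding.
At P = 41: Qd = 303 - 6·41 = 57 and Qs = 3·41 - 102 = 21.
Only 21 units reach the market. On the demand curve, the marginal buyer's willingness to pay at Q = 21 is (303 - 21)/6 = 47.

47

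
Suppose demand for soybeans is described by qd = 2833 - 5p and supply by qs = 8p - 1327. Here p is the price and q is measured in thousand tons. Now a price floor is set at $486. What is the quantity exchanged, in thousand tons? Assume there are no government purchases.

403

Without the control the market clears where 2833 - 5p = 8p - 1327, i.e. p* = 320 and q* = 1233.
Since 486 > 320, the floor is binding.
At p = 486: qd = 2833 - 5·486 = 403 and qs = 8·486 - 1327 = 2561.
The quantity actually transacted is the short side, demand: 403.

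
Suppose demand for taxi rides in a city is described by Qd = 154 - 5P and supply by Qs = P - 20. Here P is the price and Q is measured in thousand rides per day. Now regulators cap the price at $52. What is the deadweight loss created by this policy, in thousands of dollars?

Equilibrium: 154 - 5P = P - 20, so 174 = 6P and P* = 29, Q* = 9.
The ceiling of 52 is above the equilibrium price 29, so it is not binding; the market clears at P* = 29, Q* = 9.
Since the control does not bind, no trades are prevented and deadweight loss is zero.

0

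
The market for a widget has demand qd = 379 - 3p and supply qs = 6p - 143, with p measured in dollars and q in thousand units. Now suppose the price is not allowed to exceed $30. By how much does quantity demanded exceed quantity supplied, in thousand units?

Equilibrium: 379 - 3p = 6p - 143, so 522 = 9p and p* = 58, q* = 205.
The ceiling of 30 is below the equilibrium price 58, so it binds.
At p = 30: qd = 379 - 3·30 = 289 and qs = 6·30 - 143 = 37.
Shortage = qd - qs = 289 - 37 = 252.

252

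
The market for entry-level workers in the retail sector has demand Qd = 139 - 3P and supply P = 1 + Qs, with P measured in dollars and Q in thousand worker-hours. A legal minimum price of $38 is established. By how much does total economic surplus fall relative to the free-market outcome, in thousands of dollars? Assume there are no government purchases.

Rearranging supply gives Qs = P - 1. Equilibrium: 139 - 3P = P - 1, so 140 = 4P and P* = 35, Q* = 34.
Since 38 > 35, the floor is binding.
At P = 38: Qd = 139 - 3·38 = 25 and Qs = 38 - 1 = 37.
Quantity traded falls to 25. At Q = 25 the demand price is (139 - 25)/3 = 38 and the supply price is 1 + 25 = 26.
Deadweight loss = ½ · (38 - 26) · (34 - 25) = ½ · 12 · 9 = 54.

54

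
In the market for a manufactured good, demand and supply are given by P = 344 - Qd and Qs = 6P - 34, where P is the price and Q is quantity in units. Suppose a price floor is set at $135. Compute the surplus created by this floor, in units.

Rearranging demand gives Qd = 344 - P. In a free market, 344 - P = 6P - 34 gives the equilibrium P* = 54, Q* = 290.
Because the floor (135) lies above the market-clearing price, it is binding.
At P = 135: Qd = 344 - 135 = 209 and Qs = 6·135 - 34 = 776.
Surplus = Qs - Qd = 776 - 209 = 567.

567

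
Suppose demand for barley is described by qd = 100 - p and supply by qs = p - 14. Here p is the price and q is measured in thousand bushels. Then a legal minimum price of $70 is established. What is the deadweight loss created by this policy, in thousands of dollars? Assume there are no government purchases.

169

Equilibrium: 100 - p = p - 14, so 114 = 2p and p* = 57, q* = 43.
Since 70 > 57, the floor is binding.
At p = 70: qd = 100 - 70 = 30 and qs = 70 - 14 = 56.
Quantity traded falls to 30. At q = 30 the demand price is 100 - 30 = 70 and the supply price is 14 + 30 = 44.
Deadweight loss = ½ · (70 - 44) · (43 - 30) = ½ · 26 · 13 = 169.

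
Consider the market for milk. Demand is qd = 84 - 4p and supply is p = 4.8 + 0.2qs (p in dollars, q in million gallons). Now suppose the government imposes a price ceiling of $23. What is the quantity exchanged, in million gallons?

Rearranging supply gives qs = 5p - 24. Equilibrium: 84 - 4p = 5p - 24, so 108 = 9p and p* = 12, q* = 36.
The ceiling of 23 is above the equilibrium price 12, so it is not binding; the market clears at p* = 12, q* = 36.

36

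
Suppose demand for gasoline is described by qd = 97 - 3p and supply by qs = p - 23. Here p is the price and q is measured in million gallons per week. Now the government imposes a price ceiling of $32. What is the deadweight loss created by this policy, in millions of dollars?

0

Equilibrium: 97 - 3p = p - 23, so 120 = 4p and p* = 30, q* = 7.
The ceiling of 32 is above the equilibrium price 30, so it is not binding; the market clears at p* = 30, q* = 7.
Since the control does not bind, no trades are prevented and deadweight loss is zero.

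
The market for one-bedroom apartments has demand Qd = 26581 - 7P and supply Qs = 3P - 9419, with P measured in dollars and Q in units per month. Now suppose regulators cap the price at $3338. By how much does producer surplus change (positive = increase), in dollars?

-258856

Without the control the market clears where 26581 - 7P = 3P - 9419, i.e. P* = 3600 and Q* = 1381.
Because the ceiling (3338) lies below the market-clearing price, it is binding.
At P = 3338: Qd = 26581 - 7·3338 = 3215 and Qs = 3·3338 - 9419 = 595.
Producer surplus without the control is ½ · (3600 - 9419/3) · 1381 = 1907161/6.
With the ceiling, producers sell 595 units at 3338, so PS = ½ · (3338 - 9419/3) · 595 = 354025/6.
Change in producer surplus = 354025/6 - 1907161/6 = -258856.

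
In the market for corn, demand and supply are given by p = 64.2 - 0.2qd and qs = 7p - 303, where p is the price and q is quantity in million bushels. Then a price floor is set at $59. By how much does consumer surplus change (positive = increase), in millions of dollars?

Rearranging demand gives qd = 321 - 5p. Without the control the market clears where 321 - 5p = 7p - 303, i.e. p* = 52 and q* = 61.
Since 59 > 52, the floor is binding.
At p = 59: qd = 321 - 5·59 = 26 and qs = 7·59 - 303 = 110.
Consumer surplus without the control is ½ · (64.2 - 52) · 61 = 372.1.
With the floor, consumers buy 26 units at 59, so CS = ½ · (64.2 - 59) · 26 = 67.6.
Change in consumer surplus = 67.6 - 372.1 = -304.5.

-304.5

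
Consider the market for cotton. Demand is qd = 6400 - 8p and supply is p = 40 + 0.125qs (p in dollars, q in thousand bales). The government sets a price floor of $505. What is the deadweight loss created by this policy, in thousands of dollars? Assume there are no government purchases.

57800

Rearranging supply gives qs = 8p - 320. Equilibrium: 6400 - 8p = 8p - 320, so 6720 = 16p and p* = 420, q* = 3040.
Since 505 > 420, the floor is binding.
At p = 505: qd = 6400 - 8·505 = 2360 and qs = 8·505 - 320 = 3720.
Quantity traded falls to 2360. At q = 2360 the demand price is (6400 - 2360)/8 = 505 and the supply price is (320 + 2360)/8 = 335.
Deadweight loss = ½ · (505 - 335) · (3040 - 2360) = ½ · 170 · 680 = 57800.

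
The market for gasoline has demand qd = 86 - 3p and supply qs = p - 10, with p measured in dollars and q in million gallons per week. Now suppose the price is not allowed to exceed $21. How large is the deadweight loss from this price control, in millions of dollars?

6

Equilibrium: 86 - 3p = p - 10, so 96 = 4p and p* = 24, q* = 14.
Since 21 < 24, the ceiling is binding.
At p = 21: qd = 86 - 3·21 = 23 and qs = 21 - 10 = 11.
Quantity traded falls to 11. At q = 11 the demand price is (86 - 11)/3 = 25 and the supply price is 10 + 11 = 21.
Deadweight loss = ½ · (25 - 21) · (14 - 11) = ½ · 4 · 3 = 6.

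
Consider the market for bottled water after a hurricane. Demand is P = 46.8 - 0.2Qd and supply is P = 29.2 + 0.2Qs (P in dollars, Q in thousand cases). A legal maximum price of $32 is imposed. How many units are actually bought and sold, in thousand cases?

Rearranging demand gives Qd = 234 - 5P; rearranging supply gives Qs = 5P - 146. Without the control the market clears where 234 - 5P = 5P - 146, i.e. P* = 38 and Q* = 44.
The ceiling of 32 is below the equilibrium price 38, so it binds.
At P = 32: Qd = 234 - 5·32 = 74 and Qs = 5·32 - 146 = 14.
The quantity actually transacted is the short side, supply: 14.

14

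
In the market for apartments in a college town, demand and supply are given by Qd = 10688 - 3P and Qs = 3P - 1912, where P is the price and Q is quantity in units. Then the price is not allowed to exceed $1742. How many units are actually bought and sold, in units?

Without the control the market clears where 10688 - 3P = 3P - 1912, i.e. P* = 2100 and Q* = 4388.
The ceiling of 1742 is below the equilibrium price 2100, so it binds.
At P = 1742: Qd = 10688 - 3·1742 = 5462 and Qs = 3·1742 - 1912 = 3314.
The quantity actually transacted is the short side, supply: 3314.

3314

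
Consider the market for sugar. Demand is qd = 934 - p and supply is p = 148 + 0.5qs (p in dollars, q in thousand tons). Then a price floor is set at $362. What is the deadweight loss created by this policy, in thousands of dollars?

0

Rearranging supply gives qs = 2p - 296. Without the control the market clears where 934 - p = 2p - 296, i.e. p* = 410 and q* = 524.
Since 362 is below p* = 410, the floor does not bind and the free-market outcome prevails.
Since the control does not bind, no trades are prevented and deadweight loss is zero.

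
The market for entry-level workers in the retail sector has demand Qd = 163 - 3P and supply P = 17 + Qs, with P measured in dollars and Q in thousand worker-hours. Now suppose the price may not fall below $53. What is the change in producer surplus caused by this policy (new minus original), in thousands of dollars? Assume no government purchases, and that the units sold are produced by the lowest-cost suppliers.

Rearranging supply gives Qs = P - 17. Equilibrium: 163 - 3P = P - 17, so 180 = 4P and P* = 45, Q* = 28.
Since 53 > 45, the floor is binding.
At P = 53: Qd = 163 - 3·53 = 4 and Qs = 53 - 17 = 36.
Producer surplus without the control is ½ · (45 - 17) · 28 = 392.
With the floor, 4 units are sold at 53. The supply price at Q = 4 is 21, so PS = ½ · [(53 - 17) + (53 - 21)] · 4 = 136.
Change in producer surplus = 136 - 392 = -256.

-256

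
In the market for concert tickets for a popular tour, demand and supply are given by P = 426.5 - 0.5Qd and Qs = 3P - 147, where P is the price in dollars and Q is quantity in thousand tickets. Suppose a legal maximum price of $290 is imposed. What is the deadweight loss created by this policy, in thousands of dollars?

Rearranging demand gives Qd = 853 - 2P. Without the control the market clears where 853 - 2P = 3P - 147, i.e. P* = 200 and Q* = 453.
The ceiling of 290 is above the equilibrium price 200, so it is not binding; the market clears at P* = 200, Q* = 453.
Since the control does not bind, no trades are prevented and deadweight loss is zero.

0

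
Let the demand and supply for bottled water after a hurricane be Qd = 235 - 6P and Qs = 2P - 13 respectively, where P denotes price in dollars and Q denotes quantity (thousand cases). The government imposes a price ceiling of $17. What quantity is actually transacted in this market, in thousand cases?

In a free market, 235 - 6P = 2P - 13 gives the equilibrium P* = 31, Q* = 49.
The ceiling of 17 is below the equilibrium price 31, so it binds.
At P = 17: Qd = 235 - 6·17 = 133 and Qs = 2·17 - 13 = 21.
The quantity actually transacted is the short side, supply: 21.

21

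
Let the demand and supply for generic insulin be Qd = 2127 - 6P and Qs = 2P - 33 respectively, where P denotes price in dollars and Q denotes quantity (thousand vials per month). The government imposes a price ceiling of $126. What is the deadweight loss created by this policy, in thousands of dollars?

27648

Equilibrium: 2127 - 6P = 2P - 33, so 2160 = 8P and P* = 270, Q* = 507.
Because the ceiling (126) lies below the market-clearing price, it is binding.
At P = 126: Qd = 2127 - 6·126 = 1371 and Qs = 2·126 - 33 = 219.
Quantity traded falls to 219. At Q = 219 the demand price is (2127 - 219)/6 = 318 and the supply price is (33 + 219)/2 = 126.
Deadweight loss = ½ · (318 - 126) · (507 - 219) = ½ · 192 · 288 = 27648.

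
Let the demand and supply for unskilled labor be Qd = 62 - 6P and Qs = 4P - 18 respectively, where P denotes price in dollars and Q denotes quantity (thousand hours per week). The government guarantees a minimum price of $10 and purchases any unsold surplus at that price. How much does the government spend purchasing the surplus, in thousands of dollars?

200

Without the control the market clears where 62 - 6P = 4P - 18, i.e. P* = 8 and Q* = 14.
Since 10 > 8, the floor is binding.
At P = 10: Qd = 62 - 6·10 = 2 and Qs = 4·10 - 18 = 22.
Surplus = Qs - Qd = 20.
Government expenditure = surplus × support price = 20 × 10 = 200.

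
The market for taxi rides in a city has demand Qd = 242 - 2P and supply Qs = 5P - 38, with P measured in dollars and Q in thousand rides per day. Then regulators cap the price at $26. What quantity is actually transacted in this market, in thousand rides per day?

92

Equilibrium: 242 - 2P = 5P - 38, so 280 = 7P and P* = 40, Q* = 162.
Because the ceiling (26) lies below the market-clearing price, it is binding.
At P = 26: Qd = 242 - 2·26 = 190 and Qs = 5·26 - 38 = 92.
The quantity actually transacted is the short side, supply: 92.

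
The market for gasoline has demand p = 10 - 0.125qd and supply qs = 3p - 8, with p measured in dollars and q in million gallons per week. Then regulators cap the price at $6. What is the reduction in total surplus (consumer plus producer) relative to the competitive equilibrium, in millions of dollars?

Rearranging demand gives qd = 80 - 8p. Equilibrium: 80 - 8p = 3p - 8, so 88 = 11p and p* = 8, q* = 16.
The ceiling of 6 is below the equilibrium price 8, so it binds.
At p = 6: qd = 80 - 8·6 = 32 and qs = 3·6 - 8 = 10.
Quantity traded falls to 10. At q = 10 the demand price is (80 - 10)/8 = 8.75 and the supply price is (8 + 10)/3 = 6.
Deadweight loss = ½ · (8.75 - 6) · (16 - 10) = ½ · 2.75 · 6 = 8.25.

8.25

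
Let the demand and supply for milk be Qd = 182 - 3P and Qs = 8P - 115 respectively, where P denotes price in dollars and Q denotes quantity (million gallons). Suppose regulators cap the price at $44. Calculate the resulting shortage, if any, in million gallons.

Equilibrium: 182 - 3P = 8P - 115, so 297 = 11P and P* = 27, Q* = 101.
The ceiling of 44 is above the equilibrium price 27, so it is not binding; the market clears at P* = 27, Q* = 101.
Since the control does not bind, there is no shortage.

0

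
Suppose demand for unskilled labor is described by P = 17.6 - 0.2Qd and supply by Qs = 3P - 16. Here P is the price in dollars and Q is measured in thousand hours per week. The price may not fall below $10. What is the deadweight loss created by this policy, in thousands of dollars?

0

Rearranging demand gives Qd = 88 - 5P. Equilibrium: 88 - 5P = 3P - 16, so 104 = 8P and P* = 13, Q* = 23.
Since 10 is below P* = 13, the floor does not bind and the free-market outcome prevails.
Since the control does not bind, no trades are prevented and deadweight loss is zero.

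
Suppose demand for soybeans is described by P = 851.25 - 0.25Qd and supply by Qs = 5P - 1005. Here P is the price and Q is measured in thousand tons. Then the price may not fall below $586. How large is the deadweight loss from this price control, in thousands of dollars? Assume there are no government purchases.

Rearranging demand gives Qd = 3405 - 4P. Equilibrium: 3405 - 4P = 5P - 1005, so 4410 = 9P and P* = 490, Q* = 1445.
Because the floor (586) lies above the market-clearing price, it is binding.
At P = 586: Qd = 3405 - 4·586 = 1061 and Qs = 5·586 - 1005 = 1925.
Quantity traded falls to 1061. At Q = 1061 the demand price is (3405 - 1061)/4 = 586 and the supply price is (1005 + 1061)/5 = 413.2.
Deadweight loss = ½ · (586 - 413.2) · (1445 - 1061) = ½ · 172.8 · 384 = 33177.6.

33177.6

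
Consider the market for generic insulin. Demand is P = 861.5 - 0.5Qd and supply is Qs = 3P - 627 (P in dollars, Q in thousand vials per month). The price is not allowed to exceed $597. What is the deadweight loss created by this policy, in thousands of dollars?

0

Rearranging demand gives Qd = 1723 - 2P. In a free market, 1723 - 2P = 3P - 627 gives the equilibrium P* = 470, Q* = 783.
The ceiling of 597 is above the equilibrium price 470, so it is not binding; the market clears at P* = 470, Q* = 783.
Since the control does not bind, no trades are prevented and deadweight loss is zero.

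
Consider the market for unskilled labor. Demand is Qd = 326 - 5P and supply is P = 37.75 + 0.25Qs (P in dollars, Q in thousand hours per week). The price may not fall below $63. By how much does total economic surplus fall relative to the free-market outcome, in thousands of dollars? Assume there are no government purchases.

Rearranging supply gives Qs = 4P - 151. Equilibrium: 326 - 5P = 4P - 151, so 477 = 9P and P* = 53, Q* = 61.
The floor of 63 is above the equilibrium price 53, so it binds.
At P = 63: Qd = 326 - 5·63 = 11 and Qs = 4·63 - 151 = 101.
Quantity traded falls to 11. At Q = 11 the demand price is (326 - 11)/5 = 63 and the supply price is (151 + 11)/4 = 40.5.
Deadweight loss = ½ · (63 - 40.5) · (61 - 11) = ½ · 22.5 · 50 = 562.5.

562.5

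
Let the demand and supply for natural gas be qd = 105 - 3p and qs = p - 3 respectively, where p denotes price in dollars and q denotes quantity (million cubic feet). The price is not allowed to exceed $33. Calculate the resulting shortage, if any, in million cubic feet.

0

Without the control the market clears where 105 - 3p = p - 3, i.e. p* = 27 and q* = 24.
The ceiling of 33 is above the equilibrium price 27, so it is not binding; the market clears at p* = 27, q* = 24.
Since the control does not bind, there is no shortage.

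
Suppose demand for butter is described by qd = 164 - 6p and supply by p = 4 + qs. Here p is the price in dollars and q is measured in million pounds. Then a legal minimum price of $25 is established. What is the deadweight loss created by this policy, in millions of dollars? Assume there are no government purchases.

21

Rearranging supply gives qs = p - 4. Equilibrium: 164 - 6p = p - 4, so 168 = 7p and p* = 24, q* = 20.
Since 25 > 24, the floor is binding.
At p = 25: qd = 164 - 6·25 = 14 and qs = 25 - 4 = 21.
Quantity traded falls to 14. At q = 14 the demand price is (164 - 14)/6 = 25 and the supply price is 4 + 14 = 18.
Deadweight loss = ½ · (25 - 18) · (20 - 14) = ½ · 7 · 6 = 21.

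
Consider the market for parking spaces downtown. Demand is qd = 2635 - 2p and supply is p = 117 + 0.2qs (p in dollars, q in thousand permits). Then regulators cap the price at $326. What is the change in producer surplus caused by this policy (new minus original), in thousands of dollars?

-184920

Rearranging supply gives qs = 5p - 585. Equilibrium: 2635 - 2p = 5p - 585, so 3220 = 7p and p* = 460, q* = 1715.
The ceiling of 326 is below the equilibrium price 460, so it binds.
At p = 326: qd = 2635 - 2·326 = 1983 and qs = 5·326 - 585 = 1045.
Producer surplus without the control is ½ · (460 - 117) · 1715 = 294122.5.
With the ceiling, producers sell 1045 units at 326, so PS = ½ · (326 - 117) · 1045 = 109202.5.
Change in producer surplus = 109202.5 - 294122.5 = -184920.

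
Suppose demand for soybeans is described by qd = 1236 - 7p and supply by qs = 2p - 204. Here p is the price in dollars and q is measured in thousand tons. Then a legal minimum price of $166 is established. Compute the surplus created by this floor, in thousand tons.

Setting quantity demanded equal to quantity supplied, 1236 - 7p = 2p - 204, gives p* = 160 and q* = 116.
Since 166 > 160, the floor is binding.
At p = 166: qd = 1236 - 7·166 = 74 and qs = 2·166 - 204 = 128.
Surplus = qs - qd = 128 - 74 = 54.

54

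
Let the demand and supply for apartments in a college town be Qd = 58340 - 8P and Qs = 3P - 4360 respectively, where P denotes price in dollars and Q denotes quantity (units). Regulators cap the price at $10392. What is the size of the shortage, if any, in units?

Equilibrium: 58340 - 8P = 3P - 4360, so 62700 = 11P and P* = 5700, Q* = 12740.
The ceiling of 10392 is above the equilibrium price 5700, so it is not binding; the market clears at P* = 5700, Q* = 12740.
Since the control does not bind, there is no shortage.

0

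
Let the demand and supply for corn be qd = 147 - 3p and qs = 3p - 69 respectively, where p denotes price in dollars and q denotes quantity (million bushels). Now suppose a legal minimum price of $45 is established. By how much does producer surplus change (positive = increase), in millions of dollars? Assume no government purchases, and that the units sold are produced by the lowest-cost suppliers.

-13.5

Equilibrium: 147 - 3p = 3p - 69, so 216 = 6p and p* = 36, q* = 39.
Since 45 > 36, the floor is binding.
At p = 45: qd = 147 - 3·45 = 12 and qs = 3·45 - 69 = 66.
Producer surplus without the control is ½ · (36 - 23) · 39 = 253.5.
With the floor, 12 units are sold at 45. The supply price at q = 12 is 27, so PS = ½ · [(45 - 23) + (45 - 27)] · 12 = 240.
Change in producer surplus = 240 - 253.5 = -13.5.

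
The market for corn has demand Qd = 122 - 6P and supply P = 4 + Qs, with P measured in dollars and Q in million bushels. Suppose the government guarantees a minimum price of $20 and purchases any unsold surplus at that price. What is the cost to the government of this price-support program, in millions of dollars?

Rearranging supply gives Qs = P - 4. Setting quantity demanded equal to quantity supplied, 122 - 6P = P - 4, gives P* = 18 and Q* = 14.
The floor of 20 is above the equilibrium price 18, so it binds.
At P = 20: Qd = 122 - 6·20 = 2 and Qs = 20 - 4 = 16.
Surplus = Qs - Qd = 14.
Government expenditure = surplus × support price = 14 × 20 = 280.

280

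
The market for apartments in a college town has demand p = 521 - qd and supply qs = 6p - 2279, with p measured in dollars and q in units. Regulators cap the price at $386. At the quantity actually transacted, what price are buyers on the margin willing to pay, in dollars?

Rearranging demand gives qd = 521 - p. Setting quantity demanded equal to quantity supplied, 521 - p = 6p - 2279, gives p* = 400 and q* = 121.
Since 386 < 400, the ceiling is binding.
At p = 386: qd = 521 - 386 = 135 and qs = 6·386 - 2279 = 37.
Only 37 units reach the market. On the demand curve, the marginal buyer's willingness to pay at q = 37 is (521 - 37) = 484.

484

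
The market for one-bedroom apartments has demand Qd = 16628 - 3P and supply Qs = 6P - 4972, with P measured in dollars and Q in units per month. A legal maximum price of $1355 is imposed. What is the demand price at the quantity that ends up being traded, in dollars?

Without the control the market clears where 16628 - 3P = 6P - 4972, i.e. P* = 2400 and Q* = 9428.
The ceiling of 1355 is below the equilibrium price 2400, so it binds.
At P = 1355: Qd = 16628 - 3·1355 = 12563 and Qs = 6·1355 - 4972 = 3158.
Only 3158 units reach the market. On the demand curve, the marginal buyer's willingness to pay at Q = 3158 is (16628 - 3158)/3 = 4490.

4490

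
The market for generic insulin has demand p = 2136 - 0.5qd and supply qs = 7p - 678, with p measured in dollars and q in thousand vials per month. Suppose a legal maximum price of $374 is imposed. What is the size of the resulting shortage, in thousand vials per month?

Rearranging demand gives qd = 4272 - 2p. Setting quantity demanded equal to quantity supplied, 4272 - 2p = 7p - 678, gives p* = 550 and q* = 3172.
Since 374 < 550, the ceiling is binding.
At p = 374: qd = 4272 - 2·374 = 3524 and qs = 7·374 - 678 = 1940.
Shortage = qd - qs = 3524 - 1940 = 1584.

1584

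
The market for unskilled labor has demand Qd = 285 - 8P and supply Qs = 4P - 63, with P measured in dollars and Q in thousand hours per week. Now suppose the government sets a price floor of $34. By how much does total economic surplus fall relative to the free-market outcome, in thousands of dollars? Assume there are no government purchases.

300

Setting quantity demanded equal to quantity supplied, 285 - 8P = 4P - 63, gives P* = 29 and Q* = 53.
Because the floor (34) lies above the market-clearing price, it is binding.
At P = 34: Qd = 285 - 8·34 = 13 and Qs = 4·34 - 63 = 73.
Quantity traded falls to 13. At Q = 13 the demand price is (285 - 13)/8 = 34 and the supply price is (63 + 13)/4 = 19.
Deadweight loss = ½ · (34 - 19) · (53 - 13) = ½ · 15 · 40 = 300.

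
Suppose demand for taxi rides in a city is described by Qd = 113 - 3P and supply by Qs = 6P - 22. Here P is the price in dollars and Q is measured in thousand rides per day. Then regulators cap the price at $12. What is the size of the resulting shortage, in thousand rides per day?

27

Without the control the market clears where 113 - 3P = 6P - 22, i.e. P* = 15 and Q* = 68.
The ceiling of 12 is below the equilibrium price 15, so it binds.
At P = 12: Qd = 113 - 3·12 = 77 and Qs = 6·12 - 22 = 50.
Shortage = Qd - Qs = 77 - 50 = 27.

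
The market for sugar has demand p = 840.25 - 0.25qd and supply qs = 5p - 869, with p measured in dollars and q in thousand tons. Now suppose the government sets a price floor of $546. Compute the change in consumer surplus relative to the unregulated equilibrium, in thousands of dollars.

-101004

Rearranging demand gives qd = 3361 - 4p. Setting quantity demanded equal to quantity supplied, 3361 - 4p = 5p - 869, gives p* = 470 and q* = 1481.
Since 546 > 470, the floor is binding.
At p = 546: qd = 3361 - 4·546 = 1177 and qs = 5·546 - 869 = 1861.
Consumer surplus without the control is ½ · (840.25 - 470) · 1481 = 274170.125.
With the floor, consumers buy 1177 units at 546, so CS = ½ · (840.25 - 546) · 1177 = 173166.125.
Change in consumer surplus = 173166.125 - 274170.125 = -101004.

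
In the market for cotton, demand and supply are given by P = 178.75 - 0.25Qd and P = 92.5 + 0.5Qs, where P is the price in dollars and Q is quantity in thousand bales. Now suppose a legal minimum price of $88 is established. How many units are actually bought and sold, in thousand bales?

115

Rearranging demand gives Qd = 715 - 4P; rearranging supply gives Qs = 2P - 185. In a free market, 715 - 4P = 2P - 185 gives the equilibrium P* = 150, Q* = 115.
Since 88 is below P* = 150, the floor does not bind and the free-market outcome prevails.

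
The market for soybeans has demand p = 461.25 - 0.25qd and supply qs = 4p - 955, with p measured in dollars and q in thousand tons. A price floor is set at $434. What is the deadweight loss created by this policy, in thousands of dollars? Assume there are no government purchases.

28224

Rearranging demand gives qd = 1845 - 4p. Equilibrium: 1845 - 4p = 4p - 955, so 2800 = 8p and p* = 350, q* = 445.
Since 434 > 350, the floor is binding.
At p = 434: qd = 1845 - 4·434 = 109 and qs = 4·434 - 955 = 781.
Quantity traded falls to 109. At q = 109 the demand price is (1845 - 109)/4 = 434 and the supply price is (955 + 109)/4 = 266.
Deadweight loss = ½ · (434 - 266) · (445 - 109) = ½ · 168 · 336 = 28224.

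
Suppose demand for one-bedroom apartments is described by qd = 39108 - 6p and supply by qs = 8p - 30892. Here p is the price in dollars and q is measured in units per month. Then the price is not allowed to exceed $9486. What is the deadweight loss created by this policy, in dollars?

0

Equilibrium: 39108 - 6p = 8p - 30892, so 70000 = 14p and p* = 5000, q* = 9108.
Since 9486 is above p* = 5000, the ceiling does not bind and the free-market outcome prevails.
Since the control does not bind, no trades are prevented and deadweight loss is zero.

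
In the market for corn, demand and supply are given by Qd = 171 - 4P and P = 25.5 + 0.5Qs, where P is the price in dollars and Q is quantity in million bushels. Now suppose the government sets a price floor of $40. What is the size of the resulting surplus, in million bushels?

Rearranging supply gives Qs = 2P - 51. Equilibrium: 171 - 4P = 2P - 51, so 222 = 6P and P* = 37, Q* = 23.
Because the floor (40) lies above the market-clearing price, it is binding.
At P = 40: Qd = 171 - 4·40 = 11 and Qs = 2·40 - 51 = 29.
Surplus = Qs - Qd = 29 - 11 = 18.

18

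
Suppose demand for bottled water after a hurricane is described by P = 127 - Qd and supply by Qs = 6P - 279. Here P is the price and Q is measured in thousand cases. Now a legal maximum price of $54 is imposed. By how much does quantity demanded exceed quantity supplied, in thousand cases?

Rearranging demand gives Qd = 127 - P. Without the control the market clears where 127 - P = 6P - 279, i.e. P* = 58 and Q* = 69.
The ceiling of 54 is below the equilibrium price 58, so it binds.
At P = 54: Qd = 127 - 54 = 73 and Qs = 6·54 - 279 = 45.
Shortage = Qd - Qs = 73 - 45 = 28.

28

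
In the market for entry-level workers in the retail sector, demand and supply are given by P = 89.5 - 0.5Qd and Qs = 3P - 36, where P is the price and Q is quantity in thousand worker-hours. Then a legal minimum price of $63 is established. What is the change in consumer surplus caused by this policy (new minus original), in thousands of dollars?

-1460

Rearranging demand gives Qd = 179 - 2P. In a free market, 179 - 2P = 3P - 36 gives the equilibrium P* = 43, Q* = 93.
Since 63 > 43, the floor is binding.
At P = 63: Qd = 179 - 2·63 = 53 and Qs = 3·63 - 36 = 153.
Consumer surplus without the control is ½ · (89.5 - 43) · 93 = 2162.25.
With the floor, consumers buy 53 units at 63, so CS = ½ · (89.5 - 63) · 53 = 702.25.
Change in consumer surplus = 702.25 - 2162.25 = -1460.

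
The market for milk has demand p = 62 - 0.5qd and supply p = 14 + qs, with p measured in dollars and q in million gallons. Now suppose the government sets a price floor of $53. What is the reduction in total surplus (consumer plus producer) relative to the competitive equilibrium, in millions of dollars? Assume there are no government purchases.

147

Rearranging demand gives qd = 124 - 2p; rearranging supply gives qs = p - 14. Setting quantity demanded equal to quantity supplied, 124 - 2p = p - 14, gives p* = 46 and q* = 32.
The floor of 53 is above the equilibrium price 46, so it binds.
At p = 53: qd = 124 - 2·53 = 18 and qs = 53 - 14 = 39.
Quantity traded falls to 18. At q = 18 the demand price is (124 - 18)/2 = 53 and the supply price is 14 + 18 = 32.
Deadweight loss = ½ · (53 - 32) · (32 - 18) = ½ · 21 · 14 = 147.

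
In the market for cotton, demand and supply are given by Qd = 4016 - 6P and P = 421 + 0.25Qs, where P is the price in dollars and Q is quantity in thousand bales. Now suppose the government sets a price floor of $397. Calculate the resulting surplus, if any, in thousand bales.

Rearranging supply gives Qs = 4P - 1684. Equilibrium: 4016 - 6P = 4P - 1684, so 5700 = 10P and P* = 570, Q* = 596.
The floor of 397 is below the equilibrium price 570, so it is not binding; the market clears at P* = 570, Q* = 596.
Since the control does not bind, there is no surplus.

0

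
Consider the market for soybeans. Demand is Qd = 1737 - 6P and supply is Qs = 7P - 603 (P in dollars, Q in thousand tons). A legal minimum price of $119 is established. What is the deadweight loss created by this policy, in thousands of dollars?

Setting quantity demanded equal to quantity supplied, 1737 - 6P = 7P - 603, gives P* = 180 and Q* = 657.
The floor of 119 is below the equilibrium price 180, so it is not binding; the market clears at P* = 180, Q* = 657.
Since the control does not bind, no trades are prevented and deadweight loss is zero.

0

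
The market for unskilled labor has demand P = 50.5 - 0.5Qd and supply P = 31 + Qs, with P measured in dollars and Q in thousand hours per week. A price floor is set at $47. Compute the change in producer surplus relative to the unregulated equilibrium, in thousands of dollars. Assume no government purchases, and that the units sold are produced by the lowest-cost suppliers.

3

Rearranging demand gives Qd = 101 - 2P; rearranging supply gives Qs = P - 31. In a free market, 101 - 2P = P - 31 gives the equilibrium P* = 44, Q* = 13.
Since 47 > 44, the floor is binding.
At P = 47: Qd = 101 - 2·47 = 7 and Qs = 47 - 31 = 16.
Producer surplus without the control is ½ · (44 - 31) · 13 = 84.5.
With the floor, 7 units are sold at 47. The supply price at Q = 7 is 38, so PS = ½ · [(47 - 31) + (47 - 38)] · 7 = 87.5.
Change in producer surplus = 87.5 - 84.5 = 3.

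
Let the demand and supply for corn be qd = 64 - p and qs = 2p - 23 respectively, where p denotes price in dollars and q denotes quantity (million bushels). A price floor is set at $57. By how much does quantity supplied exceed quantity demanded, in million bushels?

84

Equilibrium: 64 - p = 2p - 23, so 87 = 3p and p* = 29, q* = 35.
Since 57 > 29, the floor is binding.
At p = 57: qd = 64 - 57 = 7 and qs = 2·57 - 23 = 91.
Surplus = qs - qd = 91 - 7 = 84.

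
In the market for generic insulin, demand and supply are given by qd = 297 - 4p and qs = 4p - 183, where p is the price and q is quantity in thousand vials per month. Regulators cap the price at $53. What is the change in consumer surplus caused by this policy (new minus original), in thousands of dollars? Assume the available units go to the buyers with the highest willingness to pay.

Setting quantity demanded equal to quantity supplied, 297 - 4p = 4p - 183, gives p* = 60 and q* = 57.
Because the ceiling (53) lies below the market-clearing price, it is binding.
At p = 53: qd = 297 - 4·53 = 85 and qs = 4·53 - 183 = 29.
Consumer surplus without the control is ½ · (74.25 - 60) · 57 = 406.125.
With the ceiling, 29 units are sold at 53 (assume they go to the highest-value buyers). The demand price at q = 29 is 67, so CS = ½ · [(74.25 - 53) + (67 - 53)] · 29 = 511.125.
Change in consumer surplus = 511.125 - 406.125 = 105.

105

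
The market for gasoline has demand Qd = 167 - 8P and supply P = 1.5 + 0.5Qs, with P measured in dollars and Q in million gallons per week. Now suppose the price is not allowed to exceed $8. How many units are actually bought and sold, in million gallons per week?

Rearranging supply gives Qs = 2P - 3. Without the control the market clears where 167 - 8P = 2P - 3, i.e. P* = 17 and Q* = 31.
Because the ceiling (8) lies below the market-clearing price, it is binding.
At P = 8: Qd = 167 - 8·8 = 103 and Qs = 2·8 - 3 = 13.
The quantity actually transacted is the short side, supply: 13.

13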